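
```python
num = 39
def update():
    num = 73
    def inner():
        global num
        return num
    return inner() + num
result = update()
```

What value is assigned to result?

Step 1: Global num = 39. update() shadows with local num = 73.
Step 2: inner() uses global keyword, so inner() returns global num = 39.
Step 3: update() returns 39 + 73 = 112

The answer is 112.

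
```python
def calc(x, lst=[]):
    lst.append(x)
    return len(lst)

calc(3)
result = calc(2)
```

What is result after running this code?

Step 1: Mutable default list persists between calls.
Step 2: First call: lst = [3], len = 1. Second call: lst = [3, 2], len = 2.
Step 3: result = 2

The answer is 2.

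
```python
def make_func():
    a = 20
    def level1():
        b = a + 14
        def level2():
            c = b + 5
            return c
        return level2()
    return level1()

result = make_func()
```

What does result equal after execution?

Step 1: a = 20. b = a + 14 = 34.
Step 2: c = b + 5 = 34 + 5 = 39.
Step 3: result = 39

The answer is 39.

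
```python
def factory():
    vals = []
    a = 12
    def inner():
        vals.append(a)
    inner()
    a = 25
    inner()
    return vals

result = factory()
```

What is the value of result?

Step 1: a = 12. inner() appends current a to vals.
Step 2: First inner(): appends 12. Then a = 25.
Step 3: Second inner(): appends 25 (closure sees updated a). result = [12, 25]

The answer is [12, 25].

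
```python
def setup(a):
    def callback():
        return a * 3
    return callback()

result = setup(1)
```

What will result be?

Step 1: setup(1) binds parameter a = 1.
Step 2: callback() accesses a = 1 from enclosing scope.
Step 3: result = 1 * 3 = 3

The answer is 3.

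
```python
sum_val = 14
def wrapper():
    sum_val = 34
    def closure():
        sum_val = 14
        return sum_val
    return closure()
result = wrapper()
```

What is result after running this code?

Step 1: Three scopes define sum_val: global (14), wrapper (34), closure (14).
Step 2: closure() has its own local sum_val = 14, which shadows both enclosing and global.
Step 3: result = 14 (local wins in LEGB)

The answer is 14.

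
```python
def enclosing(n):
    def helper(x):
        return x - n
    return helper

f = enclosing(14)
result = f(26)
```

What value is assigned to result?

Step 1: enclosing(14) creates a closure capturing n = 14.
Step 2: f(26) computes 26 - 14 = 12.
Step 3: result = 12

The answer is 12.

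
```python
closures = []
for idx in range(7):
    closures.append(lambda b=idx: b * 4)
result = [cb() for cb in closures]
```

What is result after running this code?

Step 1: Default arg b=idx captures idx at each iteration.
Step 2: closures[k] has b defaulting to k, returns k * 4.
Step 3: result = [0, 4, 8, 12, 16, 20, 24]

The answer is [0, 4, 8, 12, 16, 20, 24].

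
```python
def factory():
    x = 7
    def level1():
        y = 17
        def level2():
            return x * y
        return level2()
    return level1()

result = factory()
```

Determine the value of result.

Step 1: x = 7 in factory. y = 17 in level1.
Step 2: level2() reads x = 7 and y = 17 from enclosing scopes.
Step 3: result = 7 * 17 = 119

The answer is 119.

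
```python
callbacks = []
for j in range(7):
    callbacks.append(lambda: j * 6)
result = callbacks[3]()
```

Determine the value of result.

Step 1: All lambdas reference the same variable j (late binding).
Step 2: After the loop, j = 6. Every lambda returns j * 6.
Step 3: callbacks[3]() = 6 * 6 = 36

The answer is 36.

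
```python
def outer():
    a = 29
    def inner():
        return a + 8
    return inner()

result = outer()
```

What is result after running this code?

Step 1: outer() defines a = 29.
Step 2: inner() reads a = 29 from enclosing scope, returns 29 + 8 = 37.
Step 3: result = 37

The answer is 37.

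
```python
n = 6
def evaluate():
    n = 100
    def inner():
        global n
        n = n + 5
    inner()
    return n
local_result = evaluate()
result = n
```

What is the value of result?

Step 1: Global n = 6. evaluate() creates local n = 100.
Step 2: inner() declares global n and adds 5: global n = 6 + 5 = 11.
Step 3: evaluate() returns its local n = 100 (unaffected by inner).
Step 4: result = global n = 11

The answer is 11.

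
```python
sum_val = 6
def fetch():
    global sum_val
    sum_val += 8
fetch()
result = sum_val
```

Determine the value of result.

Step 1: sum_val = 6 globally.
Step 2: fetch() modifies global sum_val: sum_val += 8 = 14.
Step 3: result = 14

The answer is 14.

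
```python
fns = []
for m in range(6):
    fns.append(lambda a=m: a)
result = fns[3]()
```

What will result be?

Step 1: Default argument a=m captures m's value at each iteration.
Step 2: fns[3] captured a = 3 when m was 3.
Step 3: result = 3

The answer is 3.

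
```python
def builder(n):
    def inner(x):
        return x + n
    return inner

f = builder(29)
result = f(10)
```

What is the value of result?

Step 1: builder(29) creates a closure that captures n = 29.
Step 2: f(10) calls the closure with x = 10, returning 10 + 29 = 39.
Step 3: result = 39

The answer is 39.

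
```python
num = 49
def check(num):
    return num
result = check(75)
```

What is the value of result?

Step 1: Global num = 49.
Step 2: check(75) takes parameter num = 75, which shadows the global.
Step 3: result = 75

The answer is 75.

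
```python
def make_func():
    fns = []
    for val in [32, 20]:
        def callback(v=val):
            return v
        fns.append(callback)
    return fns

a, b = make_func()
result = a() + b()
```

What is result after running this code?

Step 1: Default argument v=val captures val at each iteration.
Step 2: a() returns 32 (captured at first iteration), b() returns 20 (captured at second).
Step 3: result = 32 + 20 = 52

The answer is 52.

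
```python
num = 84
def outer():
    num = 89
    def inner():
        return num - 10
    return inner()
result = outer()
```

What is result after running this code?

Step 1: outer() shadows global num with num = 89.
Step 2: inner() finds num = 89 in enclosing scope, computes 89 - 10 = 79.
Step 3: result = 79

The answer is 79.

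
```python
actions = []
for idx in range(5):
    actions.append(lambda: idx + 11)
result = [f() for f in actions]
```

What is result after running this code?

Step 1: All lambdas capture idx by reference. After the loop, idx = 4.
Step 2: Each call returns 4 + 11 = 15.
Step 3: result = [15, 15, 15, 15, 15]

The answer is [15, 15, 15, 15, 15].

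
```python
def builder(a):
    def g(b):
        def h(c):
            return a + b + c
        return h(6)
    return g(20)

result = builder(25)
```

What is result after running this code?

Step 1: a = 25, b = 20, c = 6 across three nested scopes.
Step 2: h() accesses all three via LEGB rule.
Step 3: result = 25 + 20 + 6 = 51

The answer is 51.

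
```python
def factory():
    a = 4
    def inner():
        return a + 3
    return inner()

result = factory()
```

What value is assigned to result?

Step 1: factory() defines a = 4.
Step 2: inner() reads a = 4 from enclosing scope, returns 4 + 3 = 7.
Step 3: result = 7

The answer is 7.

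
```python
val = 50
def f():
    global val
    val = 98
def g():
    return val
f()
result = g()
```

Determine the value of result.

Step 1: val = 50.
Step 2: f() sets global val = 98.
Step 3: g() reads global val = 98. result = 98

The answer is 98.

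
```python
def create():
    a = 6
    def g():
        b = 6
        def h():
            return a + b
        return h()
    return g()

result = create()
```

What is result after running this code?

Step 1: create() defines a = 6. g() defines b = 6.
Step 2: h() accesses both from enclosing scopes: a = 6, b = 6.
Step 3: result = 6 + 6 = 12

The answer is 12.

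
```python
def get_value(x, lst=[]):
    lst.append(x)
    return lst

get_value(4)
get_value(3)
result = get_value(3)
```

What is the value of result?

Step 1: Mutable default argument gotcha! The list [] is created once.
Step 2: Each call appends to the SAME list: [4], [4, 3], [4, 3, 3].
Step 3: result = [4, 3, 3]

The answer is [4, 3, 3].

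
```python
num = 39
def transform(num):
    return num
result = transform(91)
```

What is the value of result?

Step 1: Global num = 39.
Step 2: transform(91) takes parameter num = 91, which shadows the global.
Step 3: result = 91

The answer is 91.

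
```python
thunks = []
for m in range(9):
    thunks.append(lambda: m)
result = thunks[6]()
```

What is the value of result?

Step 1: The loop creates 9 lambdas, all referencing the same variable m.
Step 2: After the loop, m = 8 (final value).
Step 3: thunks[6]() looks up m at call time and finds 8. This is the late binding gotcha. result = 8

The answer is 8.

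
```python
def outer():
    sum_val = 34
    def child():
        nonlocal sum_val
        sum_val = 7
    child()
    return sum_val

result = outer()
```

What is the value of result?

Step 1: outer() sets sum_val = 34.
Step 2: child() uses nonlocal to reassign sum_val = 7.
Step 3: result = 7

The answer is 7.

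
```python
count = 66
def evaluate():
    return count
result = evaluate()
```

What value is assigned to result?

Step 1: count = 66 is defined in the global scope.
Step 2: evaluate() looks up count. No local count exists, so Python checks the global scope via LEGB rule and finds count = 66.
Step 3: result = 66

The answer is 66.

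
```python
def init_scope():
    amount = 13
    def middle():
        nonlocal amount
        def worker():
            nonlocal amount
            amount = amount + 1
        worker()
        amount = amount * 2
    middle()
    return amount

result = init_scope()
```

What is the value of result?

Step 1: amount = 13.
Step 2: worker() adds 1: amount = 13 + 1 = 14.
Step 3: middle() doubles: amount = 14 * 2 = 28.
Step 4: result = 28

The answer is 28.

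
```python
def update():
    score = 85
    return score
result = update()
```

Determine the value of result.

Step 1: update() defines score = 85 in its local scope.
Step 2: return score finds the local variable score = 85.
Step 3: result = 85

The answer is 85.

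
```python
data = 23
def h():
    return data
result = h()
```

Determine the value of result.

Step 1: data = 23 is defined in the global scope.
Step 2: h() looks up data. No local data exists, so Python checks the global scope via LEGB rule and finds data = 23.
Step 3: result = 23

The answer is 23.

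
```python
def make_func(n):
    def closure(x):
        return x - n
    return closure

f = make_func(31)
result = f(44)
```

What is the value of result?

Step 1: make_func(31) creates a closure capturing n = 31.
Step 2: f(44) computes 44 - 31 = 13.
Step 3: result = 13

The answer is 13.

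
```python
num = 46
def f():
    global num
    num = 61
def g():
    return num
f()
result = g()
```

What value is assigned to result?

Step 1: num = 46.
Step 2: f() sets global num = 61.
Step 3: g() reads global num = 61. result = 61

The answer is 61.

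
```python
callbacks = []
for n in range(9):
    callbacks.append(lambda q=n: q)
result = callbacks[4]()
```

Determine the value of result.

Step 1: Default argument q=n captures n's value at each iteration.
Step 2: callbacks[4] captured q = 4 when n was 4.
Step 3: result = 4

The answer is 4.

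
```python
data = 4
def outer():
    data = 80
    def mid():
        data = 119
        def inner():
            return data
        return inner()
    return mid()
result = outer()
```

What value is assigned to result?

Step 1: Three levels of shadowing: global 4, outer 80, mid 119.
Step 2: inner() finds data = 119 in enclosing mid() scope.
Step 3: result = 119

The answer is 119.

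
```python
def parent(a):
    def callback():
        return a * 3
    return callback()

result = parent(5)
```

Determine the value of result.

Step 1: parent(5) binds parameter a = 5.
Step 2: callback() accesses a = 5 from enclosing scope.
Step 3: result = 5 * 3 = 15

The answer is 15.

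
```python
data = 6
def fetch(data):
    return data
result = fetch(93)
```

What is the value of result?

Step 1: Global data = 6.
Step 2: fetch(93) takes parameter data = 93, which shadows the global.
Step 3: result = 93

The answer is 93.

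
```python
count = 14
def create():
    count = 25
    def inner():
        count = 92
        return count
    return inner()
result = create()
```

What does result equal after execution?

Step 1: Three scopes define count: global (14), create (25), inner (92).
Step 2: inner() has its own local count = 92, which shadows both enclosing and global.
Step 3: result = 92 (local wins in LEGB)

The answer is 92.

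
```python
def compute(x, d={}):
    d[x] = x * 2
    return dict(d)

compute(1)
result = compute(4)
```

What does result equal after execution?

Step 1: Mutable default dict is shared across calls.
Step 2: First call adds 1: 2. Second call adds 4: 8.
Step 3: result = {1: 2, 4: 8}

The answer is {1: 2, 4: 8}.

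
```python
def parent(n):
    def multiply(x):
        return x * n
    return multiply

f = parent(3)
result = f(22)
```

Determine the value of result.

Step 1: parent(3) returns multiply closure with n = 3.
Step 2: f(22) computes 22 * 3 = 66.
Step 3: result = 66

The answer is 66.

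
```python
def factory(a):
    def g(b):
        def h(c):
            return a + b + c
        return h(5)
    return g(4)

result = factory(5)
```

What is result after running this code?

Step 1: a = 5, b = 4, c = 5 across three nested scopes.
Step 2: h() accesses all three via LEGB rule.
Step 3: result = 5 + 4 + 5 = 14

The answer is 14.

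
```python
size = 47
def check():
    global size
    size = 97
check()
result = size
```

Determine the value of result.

Step 1: size = 47 globally.
Step 2: check() declares global size and sets it to 97.
Step 3: After check(), global size = 97. result = 97

The answer is 97.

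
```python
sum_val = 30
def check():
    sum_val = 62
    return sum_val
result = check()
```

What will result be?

Step 1: Global sum_val = 30.
Step 2: check() creates local sum_val = 62, shadowing the global.
Step 3: Returns local sum_val = 62. result = 62

The answer is 62.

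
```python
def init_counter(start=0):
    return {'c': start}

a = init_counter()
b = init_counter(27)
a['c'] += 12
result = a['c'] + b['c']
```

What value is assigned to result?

Step 1: init_counter() returns a new dict each call (immutable default 0).
Step 2: a = {'c': 0}, b = {'c': 27}.
Step 3: a['c'] += 12 = 12. result = 12 + 27 = 39

The answer is 39.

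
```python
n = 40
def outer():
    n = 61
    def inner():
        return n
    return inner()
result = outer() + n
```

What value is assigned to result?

Step 1: Global n = 40. outer() shadows with n = 61.
Step 2: inner() returns enclosing n = 61. outer() = 61.
Step 3: result = 61 + global n (40) = 101

The answer is 101.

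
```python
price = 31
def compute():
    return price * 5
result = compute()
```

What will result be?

Step 1: price = 31 is defined globally.
Step 2: compute() looks up price from global scope = 31, then computes 31 * 5 = 155.
Step 3: result = 155

The answer is 155.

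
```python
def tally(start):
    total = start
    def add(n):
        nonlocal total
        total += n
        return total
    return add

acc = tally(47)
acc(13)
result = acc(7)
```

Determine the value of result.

Step 1: tally(47) creates closure with total = 47.
Step 2: First acc(13): total = 47 + 13 = 60.
Step 3: Second acc(7): total = 60 + 7 = 67. result = 67

The answer is 67.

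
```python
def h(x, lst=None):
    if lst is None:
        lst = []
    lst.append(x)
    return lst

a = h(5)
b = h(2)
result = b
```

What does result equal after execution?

Step 1: None default with guard creates a NEW list each call.
Step 2: a = [5] (fresh list). b = [2] (another fresh list).
Step 3: result = [2] (this is the fix for mutable default)

The answer is [2].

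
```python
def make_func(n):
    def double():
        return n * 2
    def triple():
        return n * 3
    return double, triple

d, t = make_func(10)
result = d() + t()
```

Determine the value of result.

Step 1: Both closures capture the same n = 10.
Step 2: d() = 10 * 2 = 20, t() = 10 * 3 = 30.
Step 3: result = 20 + 30 = 50

The answer is 50.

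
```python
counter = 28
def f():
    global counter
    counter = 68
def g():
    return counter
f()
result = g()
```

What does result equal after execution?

Step 1: counter = 28.
Step 2: f() sets global counter = 68.
Step 3: g() reads global counter = 68. result = 68

The answer is 68.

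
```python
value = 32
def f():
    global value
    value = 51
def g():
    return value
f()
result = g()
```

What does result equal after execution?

Step 1: value = 32.
Step 2: f() sets global value = 51.
Step 3: g() reads global value = 51. result = 51

The answer is 51.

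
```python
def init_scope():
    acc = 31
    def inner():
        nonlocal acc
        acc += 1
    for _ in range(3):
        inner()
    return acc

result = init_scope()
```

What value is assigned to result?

Step 1: acc = 31.
Step 2: inner() is called 3 times in a loop, each adding 1 via nonlocal.
Step 3: acc = 31 + 1 * 3 = 34

The answer is 34.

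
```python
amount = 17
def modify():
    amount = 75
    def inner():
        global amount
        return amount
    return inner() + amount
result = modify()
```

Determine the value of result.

Step 1: Global amount = 17. modify() shadows with local amount = 75.
Step 2: inner() uses global keyword, so inner() returns global amount = 17.
Step 3: modify() returns 17 + 75 = 92

The answer is 92.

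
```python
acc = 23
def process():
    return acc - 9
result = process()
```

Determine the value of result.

Step 1: acc = 23 is defined globally.
Step 2: process() looks up acc from global scope = 23, then computes 23 - 9 = 14.
Step 3: result = 14

The answer is 14.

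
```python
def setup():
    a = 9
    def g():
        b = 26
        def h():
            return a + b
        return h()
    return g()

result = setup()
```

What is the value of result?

Step 1: setup() defines a = 9. g() defines b = 26.
Step 2: h() accesses both from enclosing scopes: a = 9, b = 26.
Step 3: result = 9 + 26 = 35

The answer is 35.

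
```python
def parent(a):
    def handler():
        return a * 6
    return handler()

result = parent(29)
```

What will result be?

Step 1: parent(29) binds parameter a = 29.
Step 2: handler() accesses a = 29 from enclosing scope.
Step 3: result = 29 * 6 = 174

The answer is 174.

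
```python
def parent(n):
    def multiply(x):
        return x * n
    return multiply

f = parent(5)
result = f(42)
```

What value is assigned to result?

Step 1: parent(5) returns multiply closure with n = 5.
Step 2: f(42) computes 42 * 5 = 210.
Step 3: result = 210

The answer is 210.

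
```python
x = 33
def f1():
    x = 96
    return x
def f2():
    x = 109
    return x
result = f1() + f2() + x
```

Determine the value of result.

Step 1: Each function shadows global x with its own local.
Step 2: f1() returns 96, f2() returns 109.
Step 3: Global x = 33 is unchanged. result = 96 + 109 + 33 = 238

The answer is 238.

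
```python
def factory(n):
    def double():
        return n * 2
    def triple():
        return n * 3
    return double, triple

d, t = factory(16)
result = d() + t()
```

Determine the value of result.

Step 1: Both closures capture the same n = 16.
Step 2: d() = 16 * 2 = 32, t() = 16 * 3 = 48.
Step 3: result = 32 + 48 = 80

The answer is 80.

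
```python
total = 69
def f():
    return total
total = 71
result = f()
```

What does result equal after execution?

Step 1: total is first set to 69, then reassigned to 71.
Step 2: f() is called after the reassignment, so it looks up the current global total = 71.
Step 3: result = 71

The answer is 71.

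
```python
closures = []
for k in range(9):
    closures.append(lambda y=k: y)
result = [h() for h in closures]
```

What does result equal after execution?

Step 1: Default arg y=k captures k at each iteration.
Step 2: Each lambda has its own default: 0, 1, ..., 8.
Step 3: result = [0, 1, 2, 3, 4, 5, 6, 7, 8]

The answer is [0, 1, 2, 3, 4, 5, 6, 7, 8].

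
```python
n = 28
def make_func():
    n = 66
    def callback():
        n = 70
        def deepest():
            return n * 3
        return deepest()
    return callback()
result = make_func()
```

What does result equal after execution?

Step 1: deepest() looks up n through LEGB: not local, finds n = 70 in enclosing callback().
Step 2: Returns 70 * 3 = 210.
Step 3: result = 210

The answer is 210.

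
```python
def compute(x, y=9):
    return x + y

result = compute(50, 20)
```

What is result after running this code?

Step 1: compute(50, 20) overrides default y with 20.
Step 2: Returns 50 + 20 = 70.
Step 3: result = 70

The answer is 70.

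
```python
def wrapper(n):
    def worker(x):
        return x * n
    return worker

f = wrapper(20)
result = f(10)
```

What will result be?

Step 1: wrapper(20) creates a closure capturing n = 20.
Step 2: f(10) computes 10 * 20 = 200.
Step 3: result = 200

The answer is 200.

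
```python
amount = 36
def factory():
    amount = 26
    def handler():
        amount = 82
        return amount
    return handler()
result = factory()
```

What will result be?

Step 1: Three scopes define amount: global (36), factory (26), handler (82).
Step 2: handler() has its own local amount = 82, which shadows both enclosing and global.
Step 3: result = 82 (local wins in LEGB)

The answer is 82.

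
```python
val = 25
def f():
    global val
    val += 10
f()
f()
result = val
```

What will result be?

Step 1: val = 25.
Step 2: First f(): val = 25 + 10 = 35.
Step 3: Second f(): val = 35 + 10 = 45. result = 45

The answer is 45.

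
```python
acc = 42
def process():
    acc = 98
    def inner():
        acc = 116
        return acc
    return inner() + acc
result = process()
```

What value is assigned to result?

Step 1: process() has local acc = 98. inner() has local acc = 116.
Step 2: inner() returns its local acc = 116.
Step 3: process() returns 116 + its own acc (98) = 214

The answer is 214.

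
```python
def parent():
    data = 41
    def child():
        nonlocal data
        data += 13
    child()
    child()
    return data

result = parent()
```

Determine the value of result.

Step 1: data starts at 41.
Step 2: child() is called 2 times, each adding 13.
Step 3: data = 41 + 13 * 2 = 67

The answer is 67.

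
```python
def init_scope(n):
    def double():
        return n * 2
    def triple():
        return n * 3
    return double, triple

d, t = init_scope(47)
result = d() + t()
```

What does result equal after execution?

Step 1: Both closures capture the same n = 47.
Step 2: d() = 47 * 2 = 94, t() = 47 * 3 = 141.
Step 3: result = 94 + 141 = 235

The answer is 235.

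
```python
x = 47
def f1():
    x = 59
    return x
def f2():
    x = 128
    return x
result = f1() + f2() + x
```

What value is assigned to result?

Step 1: Each function shadows global x with its own local.
Step 2: f1() returns 59, f2() returns 128.
Step 3: Global x = 47 is unchanged. result = 59 + 128 + 47 = 234

The answer is 234.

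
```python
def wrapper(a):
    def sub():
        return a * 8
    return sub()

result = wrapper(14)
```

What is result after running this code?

Step 1: wrapper(14) binds parameter a = 14.
Step 2: sub() accesses a = 14 from enclosing scope.
Step 3: result = 14 * 8 = 112

The answer is 112.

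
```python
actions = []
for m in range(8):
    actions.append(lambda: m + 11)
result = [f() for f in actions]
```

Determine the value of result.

Step 1: All lambdas capture m by reference. After the loop, m = 7.
Step 2: Each call returns 7 + 11 = 18.
Step 3: result = [18, 18, 18, 18, 18, 18, 18, 18]

The answer is [18, 18, 18, 18, 18, 18, 18, 18].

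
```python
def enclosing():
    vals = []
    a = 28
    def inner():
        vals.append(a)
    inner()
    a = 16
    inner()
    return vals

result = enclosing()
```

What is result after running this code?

Step 1: a = 28. inner() appends current a to vals.
Step 2: First inner(): appends 28. Then a = 16.
Step 3: Second inner(): appends 16 (closure sees updated a). result = [28, 16]

The answer is [28, 16].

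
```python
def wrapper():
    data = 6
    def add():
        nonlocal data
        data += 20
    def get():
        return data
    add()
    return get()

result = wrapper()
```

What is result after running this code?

Step 1: data = 6. add() modifies it via nonlocal, get() reads it.
Step 2: add() makes data = 6 + 20 = 26.
Step 3: get() returns 26. result = 26

The answer is 26.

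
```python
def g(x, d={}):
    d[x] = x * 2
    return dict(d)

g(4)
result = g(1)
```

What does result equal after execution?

Step 1: Mutable default dict is shared across calls.
Step 2: First call adds 4: 8. Second call adds 1: 2.
Step 3: result = {4: 8, 1: 2}

The answer is {4: 8, 1: 2}.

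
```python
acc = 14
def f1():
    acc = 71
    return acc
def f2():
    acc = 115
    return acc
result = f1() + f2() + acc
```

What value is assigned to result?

Step 1: Each function shadows global acc with its own local.
Step 2: f1() returns 71, f2() returns 115.
Step 3: Global acc = 14 is unchanged. result = 71 + 115 + 14 = 200

The answer is 200.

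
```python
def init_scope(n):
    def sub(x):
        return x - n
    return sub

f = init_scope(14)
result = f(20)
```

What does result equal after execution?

Step 1: init_scope(14) creates a closure capturing n = 14.
Step 2: f(20) computes 20 - 14 = 6.
Step 3: result = 6

The answer is 6.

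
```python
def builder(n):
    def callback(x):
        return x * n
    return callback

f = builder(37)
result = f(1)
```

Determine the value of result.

Step 1: builder(37) creates a closure capturing n = 37.
Step 2: f(1) computes 1 * 37 = 37.
Step 3: result = 37

The answer is 37.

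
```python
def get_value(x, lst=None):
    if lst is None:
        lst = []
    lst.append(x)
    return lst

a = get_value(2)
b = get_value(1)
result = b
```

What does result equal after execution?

Step 1: None default with guard creates a NEW list each call.
Step 2: a = [2] (fresh list). b = [1] (another fresh list).
Step 3: result = [1] (this is the fix for mutable default)

The answer is [1].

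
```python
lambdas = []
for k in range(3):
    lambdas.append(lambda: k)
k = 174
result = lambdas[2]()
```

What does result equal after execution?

Step 1: Lambdas capture the variable k by reference, not by value.
Step 2: After the loop, k is reassigned to 174.
Step 3: lambdas[2]() looks up the current k = 174. result = 174

The answer is 174.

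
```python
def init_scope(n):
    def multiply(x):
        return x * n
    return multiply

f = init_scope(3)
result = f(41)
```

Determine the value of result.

Step 1: init_scope(3) returns multiply closure with n = 3.
Step 2: f(41) computes 41 * 3 = 123.
Step 3: result = 123

The answer is 123.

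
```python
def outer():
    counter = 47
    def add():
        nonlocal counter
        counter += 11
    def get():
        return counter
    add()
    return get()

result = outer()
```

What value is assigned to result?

Step 1: counter = 47. add() modifies it via nonlocal, get() reads it.
Step 2: add() makes counter = 47 + 11 = 58.
Step 3: get() returns 58. result = 58

The answer is 58.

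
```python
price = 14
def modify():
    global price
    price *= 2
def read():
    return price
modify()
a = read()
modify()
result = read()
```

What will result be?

Step 1: price = 14.
Step 2: First modify(): price = 14 * 2 = 28.
Step 3: Second modify(): price = 28 * 2 = 56.
Step 4: read() returns 56

The answer is 56.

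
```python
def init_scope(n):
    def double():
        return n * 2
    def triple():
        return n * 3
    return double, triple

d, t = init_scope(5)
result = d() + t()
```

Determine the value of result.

Step 1: Both closures capture the same n = 5.
Step 2: d() = 5 * 2 = 10, t() = 5 * 3 = 15.
Step 3: result = 10 + 15 = 25

The answer is 25.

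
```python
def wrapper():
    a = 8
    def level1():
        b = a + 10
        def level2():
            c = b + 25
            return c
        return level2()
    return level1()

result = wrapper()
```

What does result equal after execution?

Step 1: a = 8. b = a + 10 = 18.
Step 2: c = b + 25 = 18 + 25 = 43.
Step 3: result = 43

The answer is 43.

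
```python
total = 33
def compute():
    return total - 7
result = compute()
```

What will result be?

Step 1: total = 33 is defined globally.
Step 2: compute() looks up total from global scope = 33, then computes 33 - 7 = 26.
Step 3: result = 26

The answer is 26.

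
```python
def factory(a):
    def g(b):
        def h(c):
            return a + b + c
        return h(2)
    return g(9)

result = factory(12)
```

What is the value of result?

Step 1: a = 12, b = 9, c = 2 across three nested scopes.
Step 2: h() accesses all three via LEGB rule.
Step 3: result = 12 + 9 + 2 = 23

The answer is 23.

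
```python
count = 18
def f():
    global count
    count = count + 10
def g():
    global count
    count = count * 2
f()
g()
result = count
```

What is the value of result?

Step 1: count = 18.
Step 2: f() adds 10: count = 18 + 10 = 28.
Step 3: g() doubles: count = 28 * 2 = 56.
Step 4: result = 56

The answer is 56.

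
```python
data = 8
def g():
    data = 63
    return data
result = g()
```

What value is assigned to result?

Step 1: Global data = 8.
Step 2: g() creates local data = 63, shadowing the global.
Step 3: Returns local data = 63. result = 63

The answer is 63.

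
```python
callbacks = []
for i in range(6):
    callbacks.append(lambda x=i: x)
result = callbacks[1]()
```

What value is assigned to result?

Step 1: Default argument x=i captures i's value at each iteration.
Step 2: callbacks[1] captured x = 1 when i was 1.
Step 3: result = 1

The answer is 1.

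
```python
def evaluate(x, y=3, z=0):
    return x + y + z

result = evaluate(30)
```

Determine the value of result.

Step 1: evaluate(30) uses defaults y = 3, z = 0.
Step 2: Returns 30 + 3 + 0 = 33.
Step 3: result = 33

The answer is 33.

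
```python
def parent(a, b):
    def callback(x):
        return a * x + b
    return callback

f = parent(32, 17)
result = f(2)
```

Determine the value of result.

Step 1: parent(32, 17) captures a = 32, b = 17.
Step 2: f(2) computes 32 * 2 + 17 = 81.
Step 3: result = 81

The answer is 81.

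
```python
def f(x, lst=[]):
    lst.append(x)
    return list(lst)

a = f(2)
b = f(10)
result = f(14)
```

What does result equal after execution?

Step 1: Default list is shared. list() creates copies for return values.
Step 2: Internal list grows: [2] -> [2, 10] -> [2, 10, 14].
Step 3: result = [2, 10, 14]

The answer is [2, 10, 14].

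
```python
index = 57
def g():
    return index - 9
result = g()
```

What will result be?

Step 1: index = 57 is defined globally.
Step 2: g() looks up index from global scope = 57, then computes 57 - 9 = 48.
Step 3: result = 48

The answer is 48.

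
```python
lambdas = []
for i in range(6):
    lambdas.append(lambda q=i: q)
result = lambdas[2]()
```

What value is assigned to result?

Step 1: Default argument q=i captures i's value at each iteration.
Step 2: lambdas[2] captured q = 2 when i was 2.
Step 3: result = 2

The answer is 2.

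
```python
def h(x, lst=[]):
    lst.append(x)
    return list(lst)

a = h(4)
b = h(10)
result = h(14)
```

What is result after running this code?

Step 1: Default list is shared. list() creates copies for return values.
Step 2: Internal list grows: [4] -> [4, 10] -> [4, 10, 14].
Step 3: result = [4, 10, 14]

The answer is [4, 10, 14].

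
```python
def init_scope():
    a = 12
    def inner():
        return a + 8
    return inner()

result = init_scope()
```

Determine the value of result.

Step 1: init_scope() defines a = 12.
Step 2: inner() reads a = 12 from enclosing scope, returns 12 + 8 = 20.
Step 3: result = 20

The answer is 20.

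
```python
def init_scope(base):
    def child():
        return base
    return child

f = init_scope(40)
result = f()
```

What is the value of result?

Step 1: init_scope(40) creates closure capturing base = 40.
Step 2: f() returns the captured base = 40.
Step 3: result = 40

The answer is 40.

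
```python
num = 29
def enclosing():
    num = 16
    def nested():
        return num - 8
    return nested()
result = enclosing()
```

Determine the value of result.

Step 1: enclosing() shadows global num with num = 16.
Step 2: nested() finds num = 16 in enclosing scope, computes 16 - 8 = 8.
Step 3: result = 8

The answer is 8.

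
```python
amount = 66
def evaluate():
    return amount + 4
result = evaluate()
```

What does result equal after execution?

Step 1: amount = 66 is defined globally.
Step 2: evaluate() looks up amount from global scope = 66, then computes 66 + 4 = 70.
Step 3: result = 70

The answer is 70.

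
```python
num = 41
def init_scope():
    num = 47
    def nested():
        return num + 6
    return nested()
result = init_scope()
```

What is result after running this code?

Step 1: init_scope() shadows global num with num = 47.
Step 2: nested() finds num = 47 in enclosing scope, computes 47 + 6 = 53.
Step 3: result = 53

The answer is 53.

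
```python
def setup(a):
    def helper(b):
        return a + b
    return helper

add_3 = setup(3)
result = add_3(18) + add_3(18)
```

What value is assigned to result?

Step 1: add_3 captures a = 3.
Step 2: add_3(18) = 3 + 18 = 21, called twice.
Step 3: result = 21 + 21 = 42

The answer is 42.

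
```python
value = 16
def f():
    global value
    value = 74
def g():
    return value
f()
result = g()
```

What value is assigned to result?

Step 1: value = 16.
Step 2: f() sets global value = 74.
Step 3: g() reads global value = 74. result = 74

The answer is 74.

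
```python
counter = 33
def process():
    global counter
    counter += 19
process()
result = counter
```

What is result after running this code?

Step 1: counter = 33 globally.
Step 2: process() modifies global counter: counter += 19 = 52.
Step 3: result = 52

The answer is 52.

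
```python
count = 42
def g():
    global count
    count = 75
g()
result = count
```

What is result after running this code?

Step 1: count = 42 globally.
Step 2: g() declares global count and sets it to 75.
Step 3: After g(), global count = 75. result = 75

The answer is 75.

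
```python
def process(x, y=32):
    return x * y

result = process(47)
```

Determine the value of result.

Step 1: process(47) uses default y = 32.
Step 2: Returns 47 * 32 = 1504.
Step 3: result = 1504

The answer is 1504.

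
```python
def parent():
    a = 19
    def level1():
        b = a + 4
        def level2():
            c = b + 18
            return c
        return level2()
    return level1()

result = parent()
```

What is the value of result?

Step 1: a = 19. b = a + 4 = 23.
Step 2: c = b + 18 = 23 + 18 = 41.
Step 3: result = 41

The answer is 41.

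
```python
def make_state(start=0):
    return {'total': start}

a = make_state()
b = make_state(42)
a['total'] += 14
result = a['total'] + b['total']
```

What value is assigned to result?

Step 1: make_state() returns a new dict each call (immutable default 0).
Step 2: a = {'total': 0}, b = {'total': 42}.
Step 3: a['total'] += 14 = 14. result = 14 + 42 = 56

The answer is 56.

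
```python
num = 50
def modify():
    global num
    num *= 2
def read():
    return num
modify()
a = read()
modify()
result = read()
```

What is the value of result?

Step 1: num = 50.
Step 2: First modify(): num = 50 * 2 = 100.
Step 3: Second modify(): num = 100 * 2 = 200.
Step 4: read() returns 200

The answer is 200.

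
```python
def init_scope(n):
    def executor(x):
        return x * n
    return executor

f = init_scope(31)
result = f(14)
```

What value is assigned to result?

Step 1: init_scope(31) creates a closure capturing n = 31.
Step 2: f(14) computes 14 * 31 = 434.
Step 3: result = 434

The answer is 434.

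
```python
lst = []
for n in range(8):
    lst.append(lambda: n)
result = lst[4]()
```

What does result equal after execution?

Step 1: The loop creates 8 lambdas, all referencing the same variable n.
Step 2: After the loop, n = 7 (final value).
Step 3: lst[4]() looks up n at call time and finds 7. This is the late binding gotcha. result = 7

The answer is 7.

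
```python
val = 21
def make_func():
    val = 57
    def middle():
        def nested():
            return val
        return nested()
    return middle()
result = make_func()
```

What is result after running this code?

Step 1: make_func() defines val = 57. middle() and nested() have no local val.
Step 2: nested() checks local (none), enclosing middle() (none), enclosing make_func() and finds val = 57.
Step 3: result = 57

The answer is 57.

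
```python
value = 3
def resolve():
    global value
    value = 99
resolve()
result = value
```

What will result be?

Step 1: value = 3 globally.
Step 2: resolve() declares global value and sets it to 99.
Step 3: After resolve(), global value = 99. result = 99

The answer is 99.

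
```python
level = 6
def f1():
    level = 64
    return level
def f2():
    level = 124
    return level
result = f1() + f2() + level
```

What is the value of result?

Step 1: Each function shadows global level with its own local.
Step 2: f1() returns 64, f2() returns 124.
Step 3: Global level = 6 is unchanged. result = 64 + 124 + 6 = 194

The answer is 194.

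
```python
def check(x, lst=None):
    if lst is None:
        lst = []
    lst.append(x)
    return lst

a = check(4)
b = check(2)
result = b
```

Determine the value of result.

Step 1: None default with guard creates a NEW list each call.
Step 2: a = [4] (fresh list). b = [2] (another fresh list).
Step 3: result = [2] (this is the fix for mutable default)

The answer is [2].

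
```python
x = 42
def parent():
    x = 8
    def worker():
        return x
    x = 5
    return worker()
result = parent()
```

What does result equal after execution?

Step 1: parent() sets x = 8, then later x = 5.
Step 2: worker() is called after x is reassigned to 5. Closures capture variables by reference, not by value.
Step 3: result = 5

The answer is 5.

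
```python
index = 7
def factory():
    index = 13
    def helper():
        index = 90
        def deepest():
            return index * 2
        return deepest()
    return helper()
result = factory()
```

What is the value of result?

Step 1: deepest() looks up index through LEGB: not local, finds index = 90 in enclosing helper().
Step 2: Returns 90 * 2 = 180.
Step 3: result = 180

The answer is 180.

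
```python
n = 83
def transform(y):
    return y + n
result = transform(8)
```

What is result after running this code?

Step 1: n = 83 is defined globally.
Step 2: transform(8) uses parameter y = 8 and looks up n from global scope = 83.
Step 3: result = 8 + 83 = 91

The answer is 91.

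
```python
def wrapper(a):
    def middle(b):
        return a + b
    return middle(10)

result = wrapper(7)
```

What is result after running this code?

Step 1: wrapper(7) passes a = 7.
Step 2: middle(10) has b = 10, reads a = 7 from enclosing.
Step 3: result = 7 + 10 = 17

The answer is 17.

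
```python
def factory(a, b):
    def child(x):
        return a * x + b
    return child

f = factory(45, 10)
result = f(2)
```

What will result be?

Step 1: factory(45, 10) captures a = 45, b = 10.
Step 2: f(2) computes 45 * 2 + 10 = 100.
Step 3: result = 100

The answer is 100.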